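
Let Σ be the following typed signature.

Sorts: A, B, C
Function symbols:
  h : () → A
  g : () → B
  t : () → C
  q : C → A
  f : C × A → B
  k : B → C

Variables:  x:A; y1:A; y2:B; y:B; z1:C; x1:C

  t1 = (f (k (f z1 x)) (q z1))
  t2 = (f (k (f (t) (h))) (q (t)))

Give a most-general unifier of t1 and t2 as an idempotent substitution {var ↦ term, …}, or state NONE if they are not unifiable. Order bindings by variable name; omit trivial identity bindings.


{x ↦ (h), z1 ↦ (t)}


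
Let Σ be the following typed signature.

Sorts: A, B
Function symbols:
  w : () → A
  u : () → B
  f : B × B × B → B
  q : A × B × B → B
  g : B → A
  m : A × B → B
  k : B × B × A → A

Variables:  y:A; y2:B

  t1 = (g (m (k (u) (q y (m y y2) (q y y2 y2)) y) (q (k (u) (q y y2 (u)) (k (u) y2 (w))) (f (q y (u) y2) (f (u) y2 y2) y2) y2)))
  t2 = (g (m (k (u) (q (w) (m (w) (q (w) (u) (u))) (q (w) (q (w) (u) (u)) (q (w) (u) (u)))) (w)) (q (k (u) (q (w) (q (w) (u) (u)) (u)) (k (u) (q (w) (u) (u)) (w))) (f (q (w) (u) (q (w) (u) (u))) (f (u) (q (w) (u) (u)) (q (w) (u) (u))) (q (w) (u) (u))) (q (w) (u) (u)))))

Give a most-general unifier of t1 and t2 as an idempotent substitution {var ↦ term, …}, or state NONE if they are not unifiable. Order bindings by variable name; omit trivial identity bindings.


{y ↦ (w), y2 ↦ (q (w) (u) (u))}


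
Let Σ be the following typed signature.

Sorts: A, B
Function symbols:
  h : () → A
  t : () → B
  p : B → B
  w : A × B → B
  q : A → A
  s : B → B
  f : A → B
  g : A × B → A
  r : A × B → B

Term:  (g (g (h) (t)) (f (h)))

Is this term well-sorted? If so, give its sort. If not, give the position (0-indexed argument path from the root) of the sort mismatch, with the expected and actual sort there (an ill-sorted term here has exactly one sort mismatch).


well-sorted; sort = A

    (h) : A
    (t) : B
  (g (h) (t)) : A
    (h) : A
  (f (h)) : B
(g (g (h) (t)) (f (h))) : A


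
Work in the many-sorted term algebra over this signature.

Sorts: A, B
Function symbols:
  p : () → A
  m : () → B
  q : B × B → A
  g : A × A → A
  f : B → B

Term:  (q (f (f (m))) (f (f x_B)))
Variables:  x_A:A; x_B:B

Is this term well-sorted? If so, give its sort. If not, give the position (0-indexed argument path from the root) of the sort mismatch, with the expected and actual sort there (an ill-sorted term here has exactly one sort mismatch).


      (m) : B
    (f (m)) : B
  (f (f (m))) : B
      x_B : B
    (f x_B) : B
  (f (f x_B)) : B
(q (f (f (m))) (f (f x_B))) : A

well-sorted; sort = A


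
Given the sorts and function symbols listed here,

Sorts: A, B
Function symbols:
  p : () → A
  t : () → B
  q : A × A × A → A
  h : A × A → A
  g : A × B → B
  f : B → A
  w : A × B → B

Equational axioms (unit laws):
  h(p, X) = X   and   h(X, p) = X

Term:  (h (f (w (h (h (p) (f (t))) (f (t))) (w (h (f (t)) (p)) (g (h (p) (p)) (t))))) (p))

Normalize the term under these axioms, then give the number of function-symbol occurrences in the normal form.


1. (h (f (w (h (h (p) (f (t))) (f (t))) (w (h (f (t)) (p)) (g (h (p) (p)) (t))))) (p))  →  (f (w (h (h (p) (f (t))) (f (t))) (w (h (f (t)) (p)) (g (h (p) (p)) (t)))))
2. (f (w (h (h (p) (f (t))) (f (t))) (w (h (f (t)) (p)) (g (h (p) (p)) (t)))))  →  (f (w (h (f (t)) (f (t))) (w (h (f (t)) (p)) (g (h (p) (p)) (t)))))
3. (f (w (h (f (t)) (f (t))) (w (h (f (t)) (p)) (g (h (p) (p)) (t)))))  →  (f (w (h (f (t)) (f (t))) (w (f (t)) (g (h (p) (p)) (t)))))
4. (f (w (h (f (t)) (f (t))) (w (f (t)) (g (h (p) (p)) (t)))))  →  (f (w (h (f (t)) (f (t))) (w (f (t)) (g (p) (t)))))
normal form: (f (w (h (f (t)) (f (t))) (w (f (t)) (g (p) (t)))))

size = 13


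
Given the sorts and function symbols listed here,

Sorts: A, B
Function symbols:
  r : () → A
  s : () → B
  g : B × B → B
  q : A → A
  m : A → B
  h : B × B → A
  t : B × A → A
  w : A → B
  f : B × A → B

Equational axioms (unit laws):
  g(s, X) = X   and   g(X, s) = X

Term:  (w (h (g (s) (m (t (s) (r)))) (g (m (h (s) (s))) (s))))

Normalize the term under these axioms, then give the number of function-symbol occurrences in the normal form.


size = 10

1. (w (h (g (s) (m (t (s) (r)))) (g (m (h (s) (s))) (s))))  →  (w (h (m (t (s) (r))) (g (m (h (s) (s))) (s))))
2. (w (h (m (t (s) (r))) (g (m (h (s) (s))) (s))))  →  (w (h (m (t (s) (r))) (m (h (s) (s)))))
normal form: (w (h (m (t (s) (r))) (m (h (s) (s)))))


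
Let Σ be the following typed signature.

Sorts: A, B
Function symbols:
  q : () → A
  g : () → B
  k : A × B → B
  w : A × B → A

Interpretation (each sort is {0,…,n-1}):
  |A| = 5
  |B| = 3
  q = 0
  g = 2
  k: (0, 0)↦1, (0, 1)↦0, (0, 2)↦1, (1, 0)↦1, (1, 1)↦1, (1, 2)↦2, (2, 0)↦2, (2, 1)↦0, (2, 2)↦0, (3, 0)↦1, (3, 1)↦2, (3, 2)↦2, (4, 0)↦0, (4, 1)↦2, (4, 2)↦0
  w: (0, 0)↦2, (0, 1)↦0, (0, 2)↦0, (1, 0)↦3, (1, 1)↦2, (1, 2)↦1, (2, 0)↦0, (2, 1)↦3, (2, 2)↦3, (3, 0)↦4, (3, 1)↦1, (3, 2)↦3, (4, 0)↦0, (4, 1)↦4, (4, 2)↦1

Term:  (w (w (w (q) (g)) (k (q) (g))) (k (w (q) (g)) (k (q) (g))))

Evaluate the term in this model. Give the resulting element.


  q = 0
  g = 2
  (w (q) (g)) = w(0, 2) = 0
  q = 0
  g = 2
  (k (q) (g)) = k(0, 2) = 1
  (w (w (q) (g)) (k (q) (g))) = w(0, 1) = 0
  q = 0
  g = 2
  (w (q) (g)) = w(0, 2) = 0
  q = 0
  g = 2
  (k (q) (g)) = k(0, 2) = 1
  (k (w (q) (g)) (k (q) (g))) = k(0, 1) = 0
  (w (w (w (q) (g)) (k (q) (g))) (k (w (q) (g)) (k (q) (g)))) = w(0, 0) = 2

value = 2


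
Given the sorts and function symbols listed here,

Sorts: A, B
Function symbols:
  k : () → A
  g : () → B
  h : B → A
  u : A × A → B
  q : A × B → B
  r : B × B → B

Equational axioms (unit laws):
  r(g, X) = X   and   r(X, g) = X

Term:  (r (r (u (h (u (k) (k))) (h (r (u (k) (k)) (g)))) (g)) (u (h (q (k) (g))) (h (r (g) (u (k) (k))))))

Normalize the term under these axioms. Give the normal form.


normal form = (r (u (h (u (k) (k))) (h (u (k) (k)))) (u (h (q (k) (g))) (h (u (k) (k)))))

1. (r (r (u (h (u (k) (k))) (h (r (u (k) (k)) (g)))) (g)) (u (h (q (k) (g))) (h (r (g) (u (k) (k))))))  →  (r (u (h (u (k) (k))) (h (r (u (k) (k)) (g)))) (u (h (q (k) (g))) (h (r (g) (u (k) (k))))))
2. (r (u (h (u (k) (k))) (h (r (u (k) (k)) (g)))) (u (h (q (k) (g))) (h (r (g) (u (k) (k))))))  →  (r (u (h (u (k) (k))) (h (u (k) (k)))) (u (h (q (k) (g))) (h (r (g) (u (k) (k))))))
3. (r (u (h (u (k) (k))) (h (u (k) (k)))) (u (h (q (k) (g))) (h (r (g) (u (k) (k))))))  →  (r (u (h (u (k) (k))) (h (u (k) (k)))) (u (h (q (k) (g))) (h (u (k) (k)))))


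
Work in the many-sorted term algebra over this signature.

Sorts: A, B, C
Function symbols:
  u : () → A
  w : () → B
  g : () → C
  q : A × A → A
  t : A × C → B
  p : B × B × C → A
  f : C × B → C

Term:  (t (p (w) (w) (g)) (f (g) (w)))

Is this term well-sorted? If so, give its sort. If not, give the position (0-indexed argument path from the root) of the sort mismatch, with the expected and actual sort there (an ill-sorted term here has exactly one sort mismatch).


    (w) : B
    (w) : B
    (g) : C
  (p (w) (w) (g)) : A
    (g) : C
    (w) : B
  (f (g) (w)) : C
(t (p (w) (w) (g)) (f (g) (w))) : B

well-sorted; sort = B


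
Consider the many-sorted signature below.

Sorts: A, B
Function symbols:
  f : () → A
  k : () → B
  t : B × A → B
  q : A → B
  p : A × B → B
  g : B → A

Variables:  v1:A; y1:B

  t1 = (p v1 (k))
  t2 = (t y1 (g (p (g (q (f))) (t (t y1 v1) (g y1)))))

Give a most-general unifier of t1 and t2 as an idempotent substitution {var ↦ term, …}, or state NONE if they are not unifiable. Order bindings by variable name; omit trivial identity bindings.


head clash or occurs-check failure — not unifiable

NONE (not unifiable)


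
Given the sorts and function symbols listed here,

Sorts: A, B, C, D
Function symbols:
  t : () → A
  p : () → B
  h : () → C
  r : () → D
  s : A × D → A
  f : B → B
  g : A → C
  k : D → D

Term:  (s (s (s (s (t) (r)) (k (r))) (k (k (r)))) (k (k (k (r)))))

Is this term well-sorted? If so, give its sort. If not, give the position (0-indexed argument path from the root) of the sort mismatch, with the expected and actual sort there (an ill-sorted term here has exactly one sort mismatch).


        (t) : A
        (r) : D
      (s (t) (r)) : A
        (r) : D
      (k (r)) : D
    (s (s (t) (r)) (k (r))) : A
        (r) : D
      (k (r)) : D
    (k (k (r))) : D
  (s (s (s (t) (r)) (k (r))) (k (k (r)))) : A
        (r) : D
      (k (r)) : D
    (k (k (r))) : D
  (k (k (k (r)))) : D
(s (s (s (s (t) (r)) (k (r))) (k (k (r)))) (k (k (k (r))))) : A

well-sorted; sort = A


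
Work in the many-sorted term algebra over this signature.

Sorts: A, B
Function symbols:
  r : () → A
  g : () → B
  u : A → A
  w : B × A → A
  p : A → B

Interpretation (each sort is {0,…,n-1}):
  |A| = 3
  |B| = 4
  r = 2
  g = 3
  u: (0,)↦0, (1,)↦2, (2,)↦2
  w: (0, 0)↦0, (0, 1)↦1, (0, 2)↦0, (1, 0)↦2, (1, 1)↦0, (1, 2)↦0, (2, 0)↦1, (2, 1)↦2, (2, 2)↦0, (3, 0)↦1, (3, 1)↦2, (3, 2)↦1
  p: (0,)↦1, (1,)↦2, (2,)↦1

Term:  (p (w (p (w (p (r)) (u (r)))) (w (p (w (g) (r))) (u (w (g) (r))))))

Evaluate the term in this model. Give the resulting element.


  r = 2
  (p (r)) = p(2,) = 1
  r = 2
  (u (r)) = u(2,) = 2
  (w (p (r)) (u (r))) = w(1, 2) = 0
  (p (w (p (r)) (u (r)))) = p(0,) = 1
  g = 3
  r = 2
  (w (g) (r)) = w(3, 2) = 1
  (p (w (g) (r))) = p(1,) = 2
  g = 3
  r = 2
  (w (g) (r)) = w(3, 2) = 1
  (u (w (g) (r))) = u(1,) = 2
  (w (p (w (g) (r))) (u (w (g) (r)))) = w(2, 2) = 0
  (w (p (w (p (r)) (u (r)))) (w (p (w (g) (r))) (u (w (g) (r))))) = w(1, 0) = 2
  (p (w (p (w (p (r)) (u (r)))) (w (p (w (g) (r))) (u (w (g) (r)))))) = p(2,) = 1

value = 1


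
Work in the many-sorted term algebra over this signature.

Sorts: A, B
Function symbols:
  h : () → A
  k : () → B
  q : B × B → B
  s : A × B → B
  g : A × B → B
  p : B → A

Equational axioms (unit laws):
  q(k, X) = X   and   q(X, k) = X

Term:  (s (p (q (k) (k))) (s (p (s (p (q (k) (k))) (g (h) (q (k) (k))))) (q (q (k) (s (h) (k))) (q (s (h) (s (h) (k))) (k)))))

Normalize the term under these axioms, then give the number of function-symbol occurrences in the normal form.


1. (s (p (q (k) (k))) (s (p (s (p (q (k) (k))) (g (h) (q (k) (k))))) (q (q (k) (s (h) (k))) (q (s (h) (s (h) (k))) (k)))))  →  (s (p (k)) (s (p (s (p (q (k) (k))) (g (h) (q (k) (k))))) (q (q (k) (s (h) (k))) (q (s (h) (s (h) (k))) (k)))))
2. (s (p (k)) (s (p (s (p (q (k) (k))) (g (h) (q (k) (k))))) (q (q (k) (s (h) (k))) (q (s (h) (s (h) (k))) (k)))))  →  (s (p (k)) (s (p (s (p (k)) (g (h) (q (k) (k))))) (q (q (k) (s (h) (k))) (q (s (h) (s (h) (k))) (k)))))
3. (s (p (k)) (s (p (s (p (k)) (g (h) (q (k) (k))))) (q (q (k) (s (h) (k))) (q (s (h) (s (h) (k))) (k)))))  →  (s (p (k)) (s (p (s (p (k)) (g (h) (k)))) (q (q (k) (s (h) (k))) (q (s (h) (s (h) (k))) (k)))))
4. (s (p (k)) (s (p (s (p (k)) (g (h) (k)))) (q (q (k) (s (h) (k))) (q (s (h) (s (h) (k))) (k)))))  →  (s (p (k)) (s (p (s (p (k)) (g (h) (k)))) (q (s (h) (k)) (q (s (h) (s (h) (k))) (k)))))
5. (s (p (k)) (s (p (s (p (k)) (g (h) (k)))) (q (s (h) (k)) (q (s (h) (s (h) (k))) (k)))))  →  (s (p (k)) (s (p (s (p (k)) (g (h) (k)))) (q (s (h) (k)) (s (h) (s (h) (k))))))
normal form: (s (p (k)) (s (p (s (p (k)) (g (h) (k)))) (q (s (h) (k)) (s (h) (s (h) (k))))))

size = 20


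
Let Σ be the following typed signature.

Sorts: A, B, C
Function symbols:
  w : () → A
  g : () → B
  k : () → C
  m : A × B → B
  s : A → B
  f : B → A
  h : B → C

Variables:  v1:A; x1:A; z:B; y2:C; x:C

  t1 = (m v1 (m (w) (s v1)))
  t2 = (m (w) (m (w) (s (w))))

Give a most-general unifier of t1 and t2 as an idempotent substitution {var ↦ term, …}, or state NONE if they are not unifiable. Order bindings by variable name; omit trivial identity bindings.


{v1 ↦ (w)}


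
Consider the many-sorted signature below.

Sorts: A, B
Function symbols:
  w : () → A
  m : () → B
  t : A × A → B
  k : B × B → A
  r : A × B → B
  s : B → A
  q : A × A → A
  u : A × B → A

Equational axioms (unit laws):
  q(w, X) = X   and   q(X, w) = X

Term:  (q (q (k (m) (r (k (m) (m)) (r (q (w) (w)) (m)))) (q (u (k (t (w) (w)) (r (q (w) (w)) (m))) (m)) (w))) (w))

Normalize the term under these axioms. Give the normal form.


normal form = (q (k (m) (r (k (m) (m)) (r (w) (m)))) (u (k (t (w) (w)) (r (w) (m))) (m)))

1. (q (q (k (m) (r (k (m) (m)) (r (q (w) (w)) (m)))) (q (u (k (t (w) (w)) (r (q (w) (w)) (m))) (m)) (w))) (w))  →  (q (k (m) (r (k (m) (m)) (r (q (w) (w)) (m)))) (q (u (k (t (w) (w)) (r (q (w) (w)) (m))) (m)) (w)))
2. (q (k (m) (r (k (m) (m)) (r (q (w) (w)) (m)))) (q (u (k (t (w) (w)) (r (q (w) (w)) (m))) (m)) (w)))  →  (q (k (m) (r (k (m) (m)) (r (w) (m)))) (q (u (k (t (w) (w)) (r (q (w) (w)) (m))) (m)) (w)))
3. (q (k (m) (r (k (m) (m)) (r (w) (m)))) (q (u (k (t (w) (w)) (r (q (w) (w)) (m))) (m)) (w)))  →  (q (k (m) (r (k (m) (m)) (r (w) (m)))) (u (k (t (w) (w)) (r (q (w) (w)) (m))) (m)))
4. (q (k (m) (r (k (m) (m)) (r (w) (m)))) (u (k (t (w) (w)) (r (q (w) (w)) (m))) (m)))  →  (q (k (m) (r (k (m) (m)) (r (w) (m)))) (u (k (t (w) (w)) (r (w) (m))) (m)))


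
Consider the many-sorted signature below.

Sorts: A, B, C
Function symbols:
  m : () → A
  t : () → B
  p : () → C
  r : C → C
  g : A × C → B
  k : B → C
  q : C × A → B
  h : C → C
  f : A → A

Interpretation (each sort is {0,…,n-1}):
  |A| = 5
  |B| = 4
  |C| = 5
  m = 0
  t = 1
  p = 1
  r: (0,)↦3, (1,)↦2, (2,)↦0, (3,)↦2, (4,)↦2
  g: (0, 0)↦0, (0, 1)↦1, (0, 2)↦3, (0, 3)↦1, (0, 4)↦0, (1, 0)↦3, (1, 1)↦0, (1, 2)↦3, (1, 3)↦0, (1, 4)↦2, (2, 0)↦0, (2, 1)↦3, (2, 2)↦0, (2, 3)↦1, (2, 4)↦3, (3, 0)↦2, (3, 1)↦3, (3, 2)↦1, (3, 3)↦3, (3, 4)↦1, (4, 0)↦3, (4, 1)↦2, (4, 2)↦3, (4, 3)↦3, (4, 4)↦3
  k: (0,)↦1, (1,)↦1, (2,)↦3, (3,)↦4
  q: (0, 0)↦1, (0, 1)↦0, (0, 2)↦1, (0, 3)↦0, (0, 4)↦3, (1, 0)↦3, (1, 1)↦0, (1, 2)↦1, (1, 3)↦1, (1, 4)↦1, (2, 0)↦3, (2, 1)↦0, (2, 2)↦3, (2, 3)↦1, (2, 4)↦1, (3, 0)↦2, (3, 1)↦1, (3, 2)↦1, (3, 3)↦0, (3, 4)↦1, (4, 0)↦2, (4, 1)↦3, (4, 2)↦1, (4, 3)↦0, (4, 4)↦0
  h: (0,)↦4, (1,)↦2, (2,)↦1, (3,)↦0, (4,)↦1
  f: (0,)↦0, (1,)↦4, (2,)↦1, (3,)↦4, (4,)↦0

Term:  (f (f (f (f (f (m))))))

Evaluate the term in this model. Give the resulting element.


  m = 0
  (f (m)) = f(0,) = 0
  (f (f (m))) = f(0,) = 0
  (f (f (f (m)))) = f(0,) = 0
  (f (f (f (f (m))))) = f(0,) = 0
  (f (f (f (f (f (m)))))) = f(0,) = 0

value = 0


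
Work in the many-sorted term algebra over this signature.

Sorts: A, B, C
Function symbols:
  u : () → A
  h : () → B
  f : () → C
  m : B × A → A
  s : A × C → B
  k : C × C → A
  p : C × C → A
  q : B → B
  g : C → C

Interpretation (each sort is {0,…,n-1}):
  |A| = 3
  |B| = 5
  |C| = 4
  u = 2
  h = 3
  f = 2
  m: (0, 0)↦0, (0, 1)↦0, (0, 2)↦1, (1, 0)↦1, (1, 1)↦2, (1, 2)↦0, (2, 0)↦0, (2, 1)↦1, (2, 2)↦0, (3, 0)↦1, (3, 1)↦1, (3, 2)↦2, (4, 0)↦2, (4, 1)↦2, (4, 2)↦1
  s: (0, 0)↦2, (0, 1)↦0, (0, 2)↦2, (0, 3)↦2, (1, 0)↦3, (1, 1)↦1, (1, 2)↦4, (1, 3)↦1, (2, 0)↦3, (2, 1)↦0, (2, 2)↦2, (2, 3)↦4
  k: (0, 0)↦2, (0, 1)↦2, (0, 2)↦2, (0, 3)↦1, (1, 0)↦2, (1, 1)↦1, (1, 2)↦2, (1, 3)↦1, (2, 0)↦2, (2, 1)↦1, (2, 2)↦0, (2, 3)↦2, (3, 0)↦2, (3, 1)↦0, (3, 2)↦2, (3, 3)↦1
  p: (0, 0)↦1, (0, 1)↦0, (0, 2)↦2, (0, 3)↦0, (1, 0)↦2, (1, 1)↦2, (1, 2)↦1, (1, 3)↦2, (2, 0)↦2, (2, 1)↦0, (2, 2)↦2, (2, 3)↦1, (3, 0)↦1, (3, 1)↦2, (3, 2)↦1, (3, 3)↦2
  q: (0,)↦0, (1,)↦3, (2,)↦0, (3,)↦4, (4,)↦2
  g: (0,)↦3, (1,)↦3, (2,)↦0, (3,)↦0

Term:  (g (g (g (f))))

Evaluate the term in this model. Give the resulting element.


  f = 2
  (g (f)) = g(2,) = 0
  (g (g (f))) = g(0,) = 3
  (g (g (g (f)))) = g(3,) = 0

value = 0


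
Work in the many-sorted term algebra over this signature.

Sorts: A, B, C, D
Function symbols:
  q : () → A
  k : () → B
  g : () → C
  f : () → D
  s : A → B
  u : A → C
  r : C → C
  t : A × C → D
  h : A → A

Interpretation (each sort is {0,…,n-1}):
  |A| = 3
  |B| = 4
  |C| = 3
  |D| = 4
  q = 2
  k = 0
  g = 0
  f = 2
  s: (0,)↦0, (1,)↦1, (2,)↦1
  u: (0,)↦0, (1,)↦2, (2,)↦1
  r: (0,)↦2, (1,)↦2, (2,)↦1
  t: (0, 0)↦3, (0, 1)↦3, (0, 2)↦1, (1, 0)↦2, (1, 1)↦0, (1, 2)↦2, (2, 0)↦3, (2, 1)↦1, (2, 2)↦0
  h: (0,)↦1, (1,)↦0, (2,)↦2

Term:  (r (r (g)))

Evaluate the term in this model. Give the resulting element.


  g = 0
  (r (g)) = r(0,) = 2
  (r (r (g))) = r(2,) = 1

value = 1


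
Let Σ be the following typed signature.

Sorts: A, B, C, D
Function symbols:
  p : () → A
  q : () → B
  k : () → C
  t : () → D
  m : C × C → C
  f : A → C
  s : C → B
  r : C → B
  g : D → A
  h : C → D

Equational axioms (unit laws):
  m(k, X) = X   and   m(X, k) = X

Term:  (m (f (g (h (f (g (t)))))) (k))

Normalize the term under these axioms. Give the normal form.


1. (m (f (g (h (f (g (t)))))) (k))  →  (f (g (h (f (g (t))))))

normal form = (f (g (h (f (g (t))))))


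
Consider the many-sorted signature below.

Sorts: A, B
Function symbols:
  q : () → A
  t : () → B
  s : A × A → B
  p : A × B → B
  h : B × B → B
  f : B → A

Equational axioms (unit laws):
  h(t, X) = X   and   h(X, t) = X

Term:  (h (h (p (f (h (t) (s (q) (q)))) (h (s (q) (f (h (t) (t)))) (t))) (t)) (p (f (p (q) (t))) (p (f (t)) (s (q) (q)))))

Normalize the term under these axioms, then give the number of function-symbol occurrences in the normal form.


size = 21

1. (h (h (p (f (h (t) (s (q) (q)))) (h (s (q) (f (h (t) (t)))) (t))) (t)) (p (f (p (q) (t))) (p (f (t)) (s (q) (q)))))  →  (h (p (f (h (t) (s (q) (q)))) (h (s (q) (f (h (t) (t)))) (t))) (p (f (p (q) (t))) (p (f (t)) (s (q) (q)))))
2. (h (p (f (h (t) (s (q) (q)))) (h (s (q) (f (h (t) (t)))) (t))) (p (f (p (q) (t))) (p (f (t)) (s (q) (q)))))  →  (h (p (f (s (q) (q))) (h (s (q) (f (h (t) (t)))) (t))) (p (f (p (q) (t))) (p (f (t)) (s (q) (q)))))
3. (h (p (f (s (q) (q))) (h (s (q) (f (h (t) (t)))) (t))) (p (f (p (q) (t))) (p (f (t)) (s (q) (q)))))  →  (h (p (f (s (q) (q))) (s (q) (f (h (t) (t))))) (p (f (p (q) (t))) (p (f (t)) (s (q) (q)))))
4. (h (p (f (s (q) (q))) (s (q) (f (h (t) (t))))) (p (f (p (q) (t))) (p (f (t)) (s (q) (q)))))  →  (h (p (f (s (q) (q))) (s (q) (f (t)))) (p (f (p (q) (t))) (p (f (t)) (s (q) (q)))))
normal form: (h (p (f (s (q) (q))) (s (q) (f (t)))) (p (f (p (q) (t))) (p (f (t)) (s (q) (q)))))


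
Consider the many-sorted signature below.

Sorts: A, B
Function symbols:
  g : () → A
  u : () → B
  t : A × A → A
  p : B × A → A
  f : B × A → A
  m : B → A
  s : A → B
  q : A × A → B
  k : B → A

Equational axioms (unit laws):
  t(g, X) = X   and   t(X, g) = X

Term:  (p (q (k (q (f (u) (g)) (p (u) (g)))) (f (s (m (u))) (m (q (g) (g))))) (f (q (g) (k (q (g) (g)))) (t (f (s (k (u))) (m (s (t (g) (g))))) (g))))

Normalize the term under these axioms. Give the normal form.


normal form = (p (q (k (q (f (u) (g)) (p (u) (g)))) (f (s (m (u))) (m (q (g) (g))))) (f (q (g) (k (q (g) (g)))) (f (s (k (u))) (m (s (g))))))

1. (p (q (k (q (f (u) (g)) (p (u) (g)))) (f (s (m (u))) (m (q (g) (g))))) (f (q (g) (k (q (g) (g)))) (t (f (s (k (u))) (m (s (t (g) (g))))) (g))))  →  (p (q (k (q (f (u) (g)) (p (u) (g)))) (f (s (m (u))) (m (q (g) (g))))) (f (q (g) (k (q (g) (g)))) (f (s (k (u))) (m (s (t (g) (g)))))))
2. (p (q (k (q (f (u) (g)) (p (u) (g)))) (f (s (m (u))) (m (q (g) (g))))) (f (q (g) (k (q (g) (g)))) (f (s (k (u))) (m (s (t (g) (g)))))))  →  (p (q (k (q (f (u) (g)) (p (u) (g)))) (f (s (m (u))) (m (q (g) (g))))) (f (q (g) (k (q (g) (g)))) (f (s (k (u))) (m (s (g))))))


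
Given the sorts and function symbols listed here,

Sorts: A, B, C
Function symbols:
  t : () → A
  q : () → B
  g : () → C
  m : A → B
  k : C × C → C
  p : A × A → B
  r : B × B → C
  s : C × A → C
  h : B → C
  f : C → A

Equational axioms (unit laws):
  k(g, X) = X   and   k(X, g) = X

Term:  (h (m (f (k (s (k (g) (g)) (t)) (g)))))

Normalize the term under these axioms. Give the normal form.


normal form = (h (m (f (s (g) (t)))))

1. (h (m (f (k (s (k (g) (g)) (t)) (g)))))  →  (h (m (f (s (k (g) (g)) (t)))))
2. (h (m (f (s (k (g) (g)) (t)))))  →  (h (m (f (s (g) (t)))))


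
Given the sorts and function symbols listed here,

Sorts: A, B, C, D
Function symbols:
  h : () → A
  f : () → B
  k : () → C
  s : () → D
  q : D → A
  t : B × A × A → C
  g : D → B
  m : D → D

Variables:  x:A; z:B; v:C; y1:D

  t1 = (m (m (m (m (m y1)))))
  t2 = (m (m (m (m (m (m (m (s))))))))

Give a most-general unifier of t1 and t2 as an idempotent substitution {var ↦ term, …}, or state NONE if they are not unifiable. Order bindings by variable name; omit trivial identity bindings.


{y1 ↦ (m (m (s)))}


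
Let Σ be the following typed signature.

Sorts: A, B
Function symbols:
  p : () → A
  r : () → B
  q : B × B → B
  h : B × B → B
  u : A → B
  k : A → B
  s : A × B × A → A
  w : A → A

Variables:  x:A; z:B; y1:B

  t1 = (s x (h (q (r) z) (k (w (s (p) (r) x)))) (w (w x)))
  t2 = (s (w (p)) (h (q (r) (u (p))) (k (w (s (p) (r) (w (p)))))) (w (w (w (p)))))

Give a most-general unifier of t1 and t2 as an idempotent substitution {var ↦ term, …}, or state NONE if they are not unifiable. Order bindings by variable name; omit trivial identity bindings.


{x ↦ (w (p)), z ↦ (u (p))}


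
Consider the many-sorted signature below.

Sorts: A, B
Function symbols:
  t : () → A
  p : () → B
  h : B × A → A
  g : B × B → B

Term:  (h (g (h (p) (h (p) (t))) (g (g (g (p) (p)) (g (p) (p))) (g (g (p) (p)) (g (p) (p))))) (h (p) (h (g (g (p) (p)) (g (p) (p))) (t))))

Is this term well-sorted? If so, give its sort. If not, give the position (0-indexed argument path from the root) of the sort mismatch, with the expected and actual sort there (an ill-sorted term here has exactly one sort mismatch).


      (p) : B
        (p) : B
        (t) : A
      (h (p) (t)) : A
    (h (p) (h (p) (t))) : A
          (p) : B
          (p) : B
        (g (p) (p)) : B
          (p) : B
          (p) : B
        (g (p) (p)) : B
      (g (g (p) (p)) (g (p) (p))) : B
          (p) : B
          (p) : B
        (g (p) (p)) : B
          (p) : B
          (p) : B
        (g (p) (p)) : B
      (g (g (p) (p)) (g (p) (p))) : B
    (g (g (g (p) (p)) (g (p) (p))) (g (g (p) (p)) (g (p) (p)))) : B
  (g (h (p) (h (p) (t))) (g (g (g (p) (p)) (g (p) (p))) (g (g (p) (p)) (g (p) (p))))) : ✗ arg 0 at [0, 0] has sort A, expected B
    (p) : B
          (p) : B
          (p) : B
        (g (p) (p)) : B
          (p) : B
          (p) : B
        (g (p) (p)) : B
      (g (g (p) (p)) (g (p) (p))) : B
      (t) : A
    (h (g (g (p) (p)) (g (p) (p))) (t)) : A
  (h (p) (h (g (g (p) (p)) (g (p) (p))) (t))) : A

ill-sorted at position [0, 0]: expected B, got A


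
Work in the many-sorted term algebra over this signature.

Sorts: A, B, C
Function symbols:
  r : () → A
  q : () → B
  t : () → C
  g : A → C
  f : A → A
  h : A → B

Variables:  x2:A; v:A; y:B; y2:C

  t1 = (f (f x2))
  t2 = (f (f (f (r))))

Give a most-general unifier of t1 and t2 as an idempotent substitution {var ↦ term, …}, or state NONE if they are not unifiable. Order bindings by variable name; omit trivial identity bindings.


{x2 ↦ (f (r))}


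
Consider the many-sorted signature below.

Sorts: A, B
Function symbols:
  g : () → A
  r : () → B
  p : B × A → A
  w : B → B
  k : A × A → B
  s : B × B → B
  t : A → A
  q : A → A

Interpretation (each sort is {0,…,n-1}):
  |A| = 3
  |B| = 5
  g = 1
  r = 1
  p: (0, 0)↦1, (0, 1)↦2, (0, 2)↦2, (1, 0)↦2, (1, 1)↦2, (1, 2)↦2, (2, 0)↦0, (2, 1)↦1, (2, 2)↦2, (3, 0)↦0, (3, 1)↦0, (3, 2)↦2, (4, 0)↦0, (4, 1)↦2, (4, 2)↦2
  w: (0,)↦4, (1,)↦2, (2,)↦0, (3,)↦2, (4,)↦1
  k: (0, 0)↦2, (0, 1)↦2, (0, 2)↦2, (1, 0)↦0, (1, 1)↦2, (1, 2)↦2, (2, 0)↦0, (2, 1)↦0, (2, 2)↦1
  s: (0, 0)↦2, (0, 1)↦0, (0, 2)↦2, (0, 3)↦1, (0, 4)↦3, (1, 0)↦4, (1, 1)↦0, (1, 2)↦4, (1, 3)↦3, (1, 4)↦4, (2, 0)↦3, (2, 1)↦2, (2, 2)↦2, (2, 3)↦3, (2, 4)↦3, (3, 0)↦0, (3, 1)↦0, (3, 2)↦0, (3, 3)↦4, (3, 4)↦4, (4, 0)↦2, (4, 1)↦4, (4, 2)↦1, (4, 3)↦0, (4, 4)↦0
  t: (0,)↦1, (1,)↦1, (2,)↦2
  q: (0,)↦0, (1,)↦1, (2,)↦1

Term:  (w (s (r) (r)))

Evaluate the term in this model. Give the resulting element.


value = 4

  r = 1
  r = 1
  (s (r) (r)) = s(1, 1) = 0
  (w (s (r) (r))) = w(0,) = 4


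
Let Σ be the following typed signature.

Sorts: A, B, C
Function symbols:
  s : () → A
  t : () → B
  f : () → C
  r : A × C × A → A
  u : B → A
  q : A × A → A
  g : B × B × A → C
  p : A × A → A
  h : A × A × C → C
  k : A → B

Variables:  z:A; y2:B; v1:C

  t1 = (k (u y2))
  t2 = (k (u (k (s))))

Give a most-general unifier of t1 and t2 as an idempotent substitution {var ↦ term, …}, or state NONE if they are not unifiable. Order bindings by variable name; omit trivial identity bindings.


{y2 ↦ (k (s))}


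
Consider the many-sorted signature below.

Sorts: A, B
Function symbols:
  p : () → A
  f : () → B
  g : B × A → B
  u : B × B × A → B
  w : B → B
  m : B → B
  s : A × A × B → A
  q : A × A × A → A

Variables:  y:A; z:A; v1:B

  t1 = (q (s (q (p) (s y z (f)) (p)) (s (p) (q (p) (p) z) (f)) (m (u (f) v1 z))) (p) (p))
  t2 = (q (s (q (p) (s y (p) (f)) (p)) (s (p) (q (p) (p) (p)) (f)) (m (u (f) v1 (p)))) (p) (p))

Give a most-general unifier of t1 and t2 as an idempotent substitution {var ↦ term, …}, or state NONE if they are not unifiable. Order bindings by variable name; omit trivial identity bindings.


{z ↦ (p)}


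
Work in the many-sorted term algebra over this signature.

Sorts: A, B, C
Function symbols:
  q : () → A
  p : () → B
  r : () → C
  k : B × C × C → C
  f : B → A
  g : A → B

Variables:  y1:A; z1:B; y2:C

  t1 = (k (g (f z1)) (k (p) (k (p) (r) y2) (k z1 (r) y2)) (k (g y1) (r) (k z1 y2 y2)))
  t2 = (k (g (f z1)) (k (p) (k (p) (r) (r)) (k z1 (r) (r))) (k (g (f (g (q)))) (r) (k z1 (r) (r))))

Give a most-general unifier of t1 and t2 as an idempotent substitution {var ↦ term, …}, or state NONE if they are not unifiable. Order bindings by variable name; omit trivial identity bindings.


{y1 ↦ (f (g (q))), y2 ↦ (r)}


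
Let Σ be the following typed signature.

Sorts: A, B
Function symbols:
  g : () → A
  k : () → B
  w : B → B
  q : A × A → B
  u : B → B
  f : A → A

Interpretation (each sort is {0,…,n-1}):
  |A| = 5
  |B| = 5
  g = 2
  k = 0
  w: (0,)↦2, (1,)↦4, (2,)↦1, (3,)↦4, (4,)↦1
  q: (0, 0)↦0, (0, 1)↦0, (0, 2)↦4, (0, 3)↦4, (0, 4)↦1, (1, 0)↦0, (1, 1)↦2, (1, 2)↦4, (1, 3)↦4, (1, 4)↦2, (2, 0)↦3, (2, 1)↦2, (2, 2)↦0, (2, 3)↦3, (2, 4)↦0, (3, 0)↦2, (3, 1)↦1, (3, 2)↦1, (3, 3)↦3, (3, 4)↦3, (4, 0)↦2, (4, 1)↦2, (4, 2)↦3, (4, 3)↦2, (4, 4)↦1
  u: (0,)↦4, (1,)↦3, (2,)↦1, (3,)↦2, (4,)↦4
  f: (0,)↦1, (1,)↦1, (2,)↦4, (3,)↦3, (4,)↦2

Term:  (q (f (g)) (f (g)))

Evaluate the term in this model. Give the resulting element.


value = 1

  g = 2
  (f (g)) = f(2,) = 4
  g = 2
  (f (g)) = f(2,) = 4
  (q (f (g)) (f (g))) = q(4, 4) = 1


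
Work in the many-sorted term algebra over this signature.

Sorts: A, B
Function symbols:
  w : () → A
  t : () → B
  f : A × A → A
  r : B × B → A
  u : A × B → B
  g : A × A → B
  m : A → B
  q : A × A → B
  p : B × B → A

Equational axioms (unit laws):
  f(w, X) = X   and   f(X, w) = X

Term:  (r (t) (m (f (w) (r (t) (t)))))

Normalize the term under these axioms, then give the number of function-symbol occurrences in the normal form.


1. (r (t) (m (f (w) (r (t) (t)))))  →  (r (t) (m (r (t) (t))))
normal form: (r (t) (m (r (t) (t))))

size = 6


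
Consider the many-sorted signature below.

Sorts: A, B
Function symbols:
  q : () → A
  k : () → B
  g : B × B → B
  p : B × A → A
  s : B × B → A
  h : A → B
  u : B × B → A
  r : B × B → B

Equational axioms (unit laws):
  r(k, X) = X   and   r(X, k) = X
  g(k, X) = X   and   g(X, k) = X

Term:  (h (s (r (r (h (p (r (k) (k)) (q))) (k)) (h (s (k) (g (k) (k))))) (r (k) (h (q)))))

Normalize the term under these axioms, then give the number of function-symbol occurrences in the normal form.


1. (h (s (r (r (h (p (r (k) (k)) (q))) (k)) (h (s (k) (g (k) (k))))) (r (k) (h (q)))))  →  (h (s (r (h (p (r (k) (k)) (q))) (h (s (k) (g (k) (k))))) (r (k) (h (q)))))
2. (h (s (r (h (p (r (k) (k)) (q))) (h (s (k) (g (k) (k))))) (r (k) (h (q)))))  →  (h (s (r (h (p (k) (q))) (h (s (k) (g (k) (k))))) (r (k) (h (q)))))
3. (h (s (r (h (p (k) (q))) (h (s (k) (g (k) (k))))) (r (k) (h (q)))))  →  (h (s (r (h (p (k) (q))) (h (s (k) (k)))) (r (k) (h (q)))))
4. (h (s (r (h (p (k) (q))) (h (s (k) (k)))) (r (k) (h (q)))))  →  (h (s (r (h (p (k) (q))) (h (s (k) (k)))) (h (q))))
normal form: (h (s (r (h (p (k) (q))) (h (s (k) (k)))) (h (q))))

size = 13


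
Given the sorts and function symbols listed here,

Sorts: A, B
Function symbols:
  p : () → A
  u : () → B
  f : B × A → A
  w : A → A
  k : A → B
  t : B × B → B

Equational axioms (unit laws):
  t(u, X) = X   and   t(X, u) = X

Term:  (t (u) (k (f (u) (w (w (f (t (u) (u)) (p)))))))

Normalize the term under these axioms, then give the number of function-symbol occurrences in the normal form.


1. (t (u) (k (f (u) (w (w (f (t (u) (u)) (p)))))))  →  (k (f (u) (w (w (f (t (u) (u)) (p))))))
2. (k (f (u) (w (w (f (t (u) (u)) (p))))))  →  (k (f (u) (w (w (f (u) (p))))))
normal form: (k (f (u) (w (w (f (u) (p))))))

size = 8


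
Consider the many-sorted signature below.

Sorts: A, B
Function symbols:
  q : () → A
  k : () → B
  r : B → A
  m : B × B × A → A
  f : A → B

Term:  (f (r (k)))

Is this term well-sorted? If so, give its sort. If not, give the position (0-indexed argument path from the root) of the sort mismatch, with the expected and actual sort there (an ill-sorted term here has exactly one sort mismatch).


    (k) : B
  (r (k)) : A
(f (r (k))) : B

well-sorted; sort = B


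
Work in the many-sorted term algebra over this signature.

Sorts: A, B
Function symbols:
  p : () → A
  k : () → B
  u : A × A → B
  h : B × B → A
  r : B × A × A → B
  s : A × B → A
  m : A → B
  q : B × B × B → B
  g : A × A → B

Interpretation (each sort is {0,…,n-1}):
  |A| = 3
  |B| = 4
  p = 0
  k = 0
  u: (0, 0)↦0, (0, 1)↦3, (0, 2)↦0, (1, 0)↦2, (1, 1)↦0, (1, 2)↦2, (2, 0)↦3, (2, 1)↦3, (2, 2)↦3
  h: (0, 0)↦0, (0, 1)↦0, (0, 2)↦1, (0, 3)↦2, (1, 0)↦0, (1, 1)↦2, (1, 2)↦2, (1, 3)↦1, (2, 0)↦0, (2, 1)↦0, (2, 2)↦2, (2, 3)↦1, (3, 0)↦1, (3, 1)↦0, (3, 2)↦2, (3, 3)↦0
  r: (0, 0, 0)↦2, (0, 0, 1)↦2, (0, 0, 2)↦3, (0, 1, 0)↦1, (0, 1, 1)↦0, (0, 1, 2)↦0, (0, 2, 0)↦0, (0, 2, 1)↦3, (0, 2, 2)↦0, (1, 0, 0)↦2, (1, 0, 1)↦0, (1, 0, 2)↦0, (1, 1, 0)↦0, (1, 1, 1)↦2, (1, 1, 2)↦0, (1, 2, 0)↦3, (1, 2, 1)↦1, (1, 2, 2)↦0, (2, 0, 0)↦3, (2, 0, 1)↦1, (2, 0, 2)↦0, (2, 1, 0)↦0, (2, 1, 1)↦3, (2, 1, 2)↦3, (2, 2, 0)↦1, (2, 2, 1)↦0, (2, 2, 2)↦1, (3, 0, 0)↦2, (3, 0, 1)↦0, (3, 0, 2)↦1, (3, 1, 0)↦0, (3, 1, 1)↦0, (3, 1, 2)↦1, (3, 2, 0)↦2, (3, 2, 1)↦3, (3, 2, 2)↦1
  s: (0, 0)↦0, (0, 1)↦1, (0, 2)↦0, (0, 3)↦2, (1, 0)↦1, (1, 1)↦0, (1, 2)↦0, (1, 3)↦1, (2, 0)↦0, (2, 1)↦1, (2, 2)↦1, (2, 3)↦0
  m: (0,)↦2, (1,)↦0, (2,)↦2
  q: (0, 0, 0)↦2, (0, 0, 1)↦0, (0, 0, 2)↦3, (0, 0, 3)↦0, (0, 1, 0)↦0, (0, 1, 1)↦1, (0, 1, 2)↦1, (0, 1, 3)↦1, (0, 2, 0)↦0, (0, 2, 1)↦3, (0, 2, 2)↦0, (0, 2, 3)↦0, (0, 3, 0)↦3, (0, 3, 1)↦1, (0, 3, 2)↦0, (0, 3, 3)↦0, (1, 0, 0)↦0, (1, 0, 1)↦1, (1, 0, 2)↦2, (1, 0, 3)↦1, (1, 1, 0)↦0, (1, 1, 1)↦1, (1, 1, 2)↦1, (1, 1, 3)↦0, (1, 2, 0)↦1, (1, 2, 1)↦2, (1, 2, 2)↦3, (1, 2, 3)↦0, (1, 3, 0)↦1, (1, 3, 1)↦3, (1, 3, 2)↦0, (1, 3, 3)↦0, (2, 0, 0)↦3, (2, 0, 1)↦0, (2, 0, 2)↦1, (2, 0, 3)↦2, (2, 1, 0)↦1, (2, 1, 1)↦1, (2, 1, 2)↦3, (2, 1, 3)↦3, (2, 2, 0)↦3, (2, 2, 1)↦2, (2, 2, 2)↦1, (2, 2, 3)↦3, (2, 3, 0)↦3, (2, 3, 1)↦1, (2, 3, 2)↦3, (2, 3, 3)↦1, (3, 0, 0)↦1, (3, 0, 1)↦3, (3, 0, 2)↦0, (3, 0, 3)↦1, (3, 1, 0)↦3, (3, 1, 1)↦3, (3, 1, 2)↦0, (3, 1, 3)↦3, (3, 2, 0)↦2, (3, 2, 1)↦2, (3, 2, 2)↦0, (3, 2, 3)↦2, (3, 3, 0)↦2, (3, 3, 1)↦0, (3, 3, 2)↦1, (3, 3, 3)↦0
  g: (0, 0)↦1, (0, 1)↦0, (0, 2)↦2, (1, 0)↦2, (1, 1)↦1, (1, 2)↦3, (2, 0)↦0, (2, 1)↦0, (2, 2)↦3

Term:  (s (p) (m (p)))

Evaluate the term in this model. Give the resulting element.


value = 0

  p = 0
  p = 0
  (m (p)) = m(0,) = 2
  (s (p) (m (p))) = s(0, 2) = 0


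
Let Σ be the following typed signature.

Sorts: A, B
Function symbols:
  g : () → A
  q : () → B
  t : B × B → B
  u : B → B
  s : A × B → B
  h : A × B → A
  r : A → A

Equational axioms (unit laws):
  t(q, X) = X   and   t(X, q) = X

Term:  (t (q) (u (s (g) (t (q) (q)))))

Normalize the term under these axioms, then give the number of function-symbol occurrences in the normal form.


1. (t (q) (u (s (g) (t (q) (q)))))  →  (u (s (g) (t (q) (q))))
2. (u (s (g) (t (q) (q))))  →  (u (s (g) (q)))
normal form: (u (s (g) (q)))

size = 4


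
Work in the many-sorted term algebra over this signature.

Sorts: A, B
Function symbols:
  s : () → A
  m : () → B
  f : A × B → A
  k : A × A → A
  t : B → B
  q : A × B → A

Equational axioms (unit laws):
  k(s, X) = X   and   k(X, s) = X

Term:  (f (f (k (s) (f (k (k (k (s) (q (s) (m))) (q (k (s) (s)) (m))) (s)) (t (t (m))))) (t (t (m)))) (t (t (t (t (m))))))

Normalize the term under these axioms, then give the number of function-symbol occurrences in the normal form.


size = 21

1. (f (f (k (s) (f (k (k (k (s) (q (s) (m))) (q (k (s) (s)) (m))) (s)) (t (t (m))))) (t (t (m)))) (t (t (t (t (m))))))  →  (f (f (f (k (k (k (s) (q (s) (m))) (q (k (s) (s)) (m))) (s)) (t (t (m)))) (t (t (m)))) (t (t (t (t (m))))))
2. (f (f (f (k (k (k (s) (q (s) (m))) (q (k (s) (s)) (m))) (s)) (t (t (m)))) (t (t (m)))) (t (t (t (t (m))))))  →  (f (f (f (k (k (s) (q (s) (m))) (q (k (s) (s)) (m))) (t (t (m)))) (t (t (m)))) (t (t (t (t (m))))))
3. (f (f (f (k (k (s) (q (s) (m))) (q (k (s) (s)) (m))) (t (t (m)))) (t (t (m)))) (t (t (t (t (m))))))  →  (f (f (f (k (q (s) (m)) (q (k (s) (s)) (m))) (t (t (m)))) (t (t (m)))) (t (t (t (t (m))))))
4. (f (f (f (k (q (s) (m)) (q (k (s) (s)) (m))) (t (t (m)))) (t (t (m)))) (t (t (t (t (m))))))  →  (f (f (f (k (q (s) (m)) (q (s) (m))) (t (t (m)))) (t (t (m)))) (t (t (t (t (m))))))
normal form: (f (f (f (k (q (s) (m)) (q (s) (m))) (t (t (m)))) (t (t (m)))) (t (t (t (t (m))))))


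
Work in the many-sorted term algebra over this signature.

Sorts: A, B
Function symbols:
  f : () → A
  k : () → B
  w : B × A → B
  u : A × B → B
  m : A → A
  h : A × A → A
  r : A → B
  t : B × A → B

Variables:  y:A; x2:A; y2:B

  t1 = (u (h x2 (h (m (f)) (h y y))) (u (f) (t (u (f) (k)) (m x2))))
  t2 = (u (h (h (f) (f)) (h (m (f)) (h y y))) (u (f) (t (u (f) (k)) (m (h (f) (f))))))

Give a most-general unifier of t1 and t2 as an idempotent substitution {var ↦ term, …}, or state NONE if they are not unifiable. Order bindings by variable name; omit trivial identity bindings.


{x2 ↦ (h (f) (f))}


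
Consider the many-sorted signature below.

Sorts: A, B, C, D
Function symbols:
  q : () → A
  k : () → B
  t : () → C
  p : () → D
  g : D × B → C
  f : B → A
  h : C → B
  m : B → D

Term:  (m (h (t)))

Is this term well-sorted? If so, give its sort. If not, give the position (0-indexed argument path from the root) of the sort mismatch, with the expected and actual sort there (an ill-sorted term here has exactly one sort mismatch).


well-sorted; sort = D

    (t) : C
  (h (t)) : B
(m (h (t))) : D


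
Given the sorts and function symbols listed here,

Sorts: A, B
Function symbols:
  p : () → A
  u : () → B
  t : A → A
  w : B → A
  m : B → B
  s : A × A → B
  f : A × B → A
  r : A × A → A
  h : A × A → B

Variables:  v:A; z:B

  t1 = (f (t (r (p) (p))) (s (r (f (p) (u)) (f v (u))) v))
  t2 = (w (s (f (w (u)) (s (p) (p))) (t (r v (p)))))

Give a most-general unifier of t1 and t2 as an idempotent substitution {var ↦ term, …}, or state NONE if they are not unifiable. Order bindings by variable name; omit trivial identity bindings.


head clash or occurs-check failure — not unifiable

NONE (not unifiable)


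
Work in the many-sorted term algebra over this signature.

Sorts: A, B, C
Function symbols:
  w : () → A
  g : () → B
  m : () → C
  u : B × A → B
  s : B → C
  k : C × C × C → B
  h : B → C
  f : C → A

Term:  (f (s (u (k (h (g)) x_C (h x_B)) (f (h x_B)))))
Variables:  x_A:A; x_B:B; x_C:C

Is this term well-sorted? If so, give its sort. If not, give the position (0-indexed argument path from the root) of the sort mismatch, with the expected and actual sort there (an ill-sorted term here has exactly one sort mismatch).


          (g) : B
        (h (g)) : C
        x_C : C
          x_B : B
        (h x_B) : C
      (k (h (g)) x_C (h x_B)) : B
          x_B : B
        (h x_B) : C
      (f (h x_B)) : A
    (u (k (h (g)) x_C (h x_B)) (f (h x_B))) : B
  (s (u (k (h (g)) x_C (h x_B)) (f (h x_B)))) : C
(f (s (u (k (h (g)) x_C (h x_B)) (f (h x_B))))) : A

well-sorted; sort = A


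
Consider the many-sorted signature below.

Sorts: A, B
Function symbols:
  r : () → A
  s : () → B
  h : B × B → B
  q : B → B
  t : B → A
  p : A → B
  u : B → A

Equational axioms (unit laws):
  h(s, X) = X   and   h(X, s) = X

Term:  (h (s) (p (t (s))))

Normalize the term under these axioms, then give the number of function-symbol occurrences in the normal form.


size = 3

1. (h (s) (p (t (s))))  →  (p (t (s)))
normal form: (p (t (s)))


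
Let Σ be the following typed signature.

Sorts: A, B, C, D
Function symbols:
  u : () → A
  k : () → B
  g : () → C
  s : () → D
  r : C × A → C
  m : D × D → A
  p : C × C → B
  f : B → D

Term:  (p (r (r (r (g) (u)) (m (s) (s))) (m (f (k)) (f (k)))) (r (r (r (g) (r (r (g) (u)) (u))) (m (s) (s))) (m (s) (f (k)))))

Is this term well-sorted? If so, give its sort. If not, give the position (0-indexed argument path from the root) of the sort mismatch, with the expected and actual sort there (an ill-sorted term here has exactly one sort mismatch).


ill-sorted at position [1, 0, 0, 1]: expected A, got C

        (g) : C
        (u) : A
      (r (g) (u)) : C
        (s) : D
        (s) : D
      (m (s) (s)) : A
    (r (r (g) (u)) (m (s) (s))) : C
        (k) : B
      (f (k)) : D
        (k) : B
      (f (k)) : D
    (m (f (k)) (f (k))) : A
  (r (r (r (g) (u)) (m (s) (s))) (m (f (k)) (f (k)))) : C
        (g) : C
            (g) : C
            (u) : A
          (r (g) (u)) : C
          (u) : A
        (r (r (g) (u)) (u)) : C
      (r (g) (r (r (g) (u)) (u))) : ✗ arg 1 at [1, 0, 0, 1] has sort C, expected A
        (s) : D
        (s) : D
      (m (s) (s)) : A
      (s) : D
        (k) : B
      (f (k)) : D
    (m (s) (f (k))) : A


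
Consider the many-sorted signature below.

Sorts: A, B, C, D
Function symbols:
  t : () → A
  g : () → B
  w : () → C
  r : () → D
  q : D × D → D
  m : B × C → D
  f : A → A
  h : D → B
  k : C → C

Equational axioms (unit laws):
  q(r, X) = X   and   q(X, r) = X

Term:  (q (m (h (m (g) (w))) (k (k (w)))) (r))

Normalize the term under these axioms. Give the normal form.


1. (q (m (h (m (g) (w))) (k (k (w)))) (r))  →  (m (h (m (g) (w))) (k (k (w))))

normal form = (m (h (m (g) (w))) (k (k (w))))


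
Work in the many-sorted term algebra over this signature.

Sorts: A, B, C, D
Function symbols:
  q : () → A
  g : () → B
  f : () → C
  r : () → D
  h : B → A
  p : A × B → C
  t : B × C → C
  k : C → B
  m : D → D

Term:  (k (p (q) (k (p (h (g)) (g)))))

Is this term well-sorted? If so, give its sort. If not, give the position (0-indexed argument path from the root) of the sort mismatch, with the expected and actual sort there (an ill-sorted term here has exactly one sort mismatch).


well-sorted; sort = B

    (q) : A
          (g) : B
        (h (g)) : A
        (g) : B
      (p (h (g)) (g)) : C
    (k (p (h (g)) (g))) : B
  (p (q) (k (p (h (g)) (g)))) : C
(k (p (q) (k (p (h (g)) (g))))) : B
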